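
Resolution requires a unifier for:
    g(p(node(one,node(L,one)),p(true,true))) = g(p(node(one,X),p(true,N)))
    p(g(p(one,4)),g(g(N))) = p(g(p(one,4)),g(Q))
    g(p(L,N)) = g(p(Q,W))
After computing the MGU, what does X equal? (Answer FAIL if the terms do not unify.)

Decompose g/1: p(node(one,node(L,one)),p(true,true)) = p(node(one,X),p(true,N)).
Decompose p/2: node(one,node(L,one)) = node(one,X),  p(true,true) = p(true,N).
Decompose node/2: one = one,  node(L,one) = X.
Delete trivial equation one = one.
Bind X := node(L,one); no other remaining equation mentions X.
Decompose p/2: true = true,  true = N.
Delete trivial equation true = true.
Bind N := true; substituting into the remaining equations gives: p(g(p(one,4)),g(g(true))) = p(g(p(one,4)),g(Q)),  g(p(L,true)) = g(p(Q,W)).
Decompose p/2: g(p(one,4)) = g(p(one,4)),  g(g(true)) = g(Q).
Delete trivial equation g(p(one,4)) = g(p(one,4)).
Decompose g/1: g(true) = Q.
Bind Q := g(true); substituting into the remaining equation gives: g(p(L,true)) = g(p(g(true),W)).
Decompose g/1: p(L,true) = p(g(true),W).
Decompose p/2: L = g(true),  true = W.
Bind L := g(true); no other remaining equation mentions L. Substituting into the earlier binding gives X := node(g(true),one).
Bind W := true.
MGU = { X := node(g(true),one), N := true, Q := g(true), L := g(true), W := true }, so X := node(g(true),one).

node(g(true),one)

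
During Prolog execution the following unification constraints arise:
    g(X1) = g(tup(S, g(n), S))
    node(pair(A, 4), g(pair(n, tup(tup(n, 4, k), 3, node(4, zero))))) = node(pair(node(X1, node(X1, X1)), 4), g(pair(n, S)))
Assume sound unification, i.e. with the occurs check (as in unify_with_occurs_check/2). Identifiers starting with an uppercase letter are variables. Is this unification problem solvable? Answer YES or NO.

YES

Decompose g/1: X1 = tup(S, g(n), S).
Bind X1 := tup(S, g(n), S); substituting into the remaining equation gives: node(pair(A, 4), g(pair(n, tup(tup(n, 4, k), 3, node(4, zero))))) = node(pair(node(tup(S, g(n), S), node(tup(S, g(n), S), tup(S, g(n), S))), 4), g(pair(n, S))).
Decompose node/2: pair(A, 4) = pair(node(tup(S, g(n), S), node(tup(S, g(n), S), tup(S, g(n), S))), 4),  g(pair(n, tup(tup(n, 4, k), 3, node(4, zero)))) = g(pair(n, S)).
Decompose pair/2: A = node(tup(S, g(n), S), node(tup(S, g(n), S), tup(S, g(n), S))),  4 = 4.
Bind A := node(tup(S, g(n), S), node(tup(S, g(n), S), tup(S, g(n), S))); no other remaining equation mentions A.
Delete trivial equation 4 = 4.
Decompose g/1: pair(n, tup(tup(n, 4, k), 3, node(4, zero))) = pair(n, S).
Decompose pair/2: n = n,  tup(tup(n, 4, k), 3, node(4, zero)) = S.
Delete trivial equation n = n.
Bind S := tup(tup(n, 4, k), 3, node(4, zero)). Substituting into the earlier bindings gives X1 := tup(tup(tup(n, 4, k), 3, node(4, zero)), g(n), tup(tup(n, 4, k), 3, node(4, zero))), A := node(tup(tup(tup(n, 4, k), 3, node(4, zero)), g(n), tup(tup(n, 4, k), 3, node(4, zero))), node(tup(tup(tup(n, 4, k), 3, node(4, zero)), g(n), tup(tup(n, 4, k), 3, node(4, zero))), tup(tup(tup(n, 4, k), 3, node(4, zero)), g(n), tup(tup(n, 4, k), 3, node(4, zero))))).
No equations remain and no clash or occurs-check failure arose, so a unifier exists.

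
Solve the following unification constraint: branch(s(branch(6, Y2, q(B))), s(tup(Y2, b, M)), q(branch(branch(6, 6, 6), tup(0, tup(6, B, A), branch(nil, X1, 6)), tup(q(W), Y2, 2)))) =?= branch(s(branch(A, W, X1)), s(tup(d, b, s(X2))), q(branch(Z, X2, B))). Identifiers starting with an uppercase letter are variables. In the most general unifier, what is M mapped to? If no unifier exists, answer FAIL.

s(tup(0, tup(6, tup(q(d), d, 2), 6), branch(nil, q(tup(q(d), d, 2)), 6)))

Decompose branch/3: s(branch(6, Y2, q(B))) =?= s(branch(A, W, X1)),  s(tup(Y2, b, M)) =?= s(tup(d, b, s(X2))),  q(branch(branch(6, 6, 6), tup(0, tup(6, B, A), branch(nil, X1, 6)), tup(q(W), Y2, 2))) =?= q(branch(Z, X2, B)).
Decompose s/1: branch(6, Y2, q(B)) =?= branch(A, W, X1).
Decompose branch/3: 6 =?= A,  Y2 =?= W,  q(B) =?= X1.
Bind A := 6; substituting into the one remaining equation that mentions A gives: q(branch(branch(6, 6, 6), tup(0, tup(6, B, 6), branch(nil, X1, 6)), tup(q(W), Y2, 2))) =?= q(branch(Z, X2, B)).
Bind Y2 := W; substituting into the 2 remaining equations that mention Y2 gives: s(tup(W, b, M)) =?= s(tup(d, b, s(X2))),  q(branch(branch(6, 6, 6), tup(0, tup(6, B, 6), branch(nil, X1, 6)), tup(q(W), W, 2))) =?= q(branch(Z, X2, B)).
Bind X1 := q(B); substituting into the one remaining equation that mentions X1 gives: q(branch(branch(6, 6, 6), tup(0, tup(6, B, 6), branch(nil, q(B), 6)), tup(q(W), W, 2))) =?= q(branch(Z, X2, B)).
Decompose s/1: tup(W, b, M) =?= tup(d, b, s(X2)).
Decompose tup/3: W =?= d,  b =?= b,  M =?= s(X2).
Bind W := d; substituting into the one remaining equation that mentions W gives: q(branch(branch(6, 6, 6), tup(0, tup(6, B, 6), branch(nil, q(B), 6)), tup(q(d), d, 2))) =?= q(branch(Z, X2, B)). Substituting into the earlier binding gives Y2 := d.
Delete trivial equation b =?= b.
Bind M := s(X2); no other remaining equation mentions M.
Decompose q/1: branch(branch(6, 6, 6), tup(0, tup(6, B, 6), branch(nil, q(B), 6)), tup(q(d), d, 2)) =?= branch(Z, X2, B).
Decompose branch/3: branch(6, 6, 6) =?= Z,  tup(0, tup(6, B, 6), branch(nil, q(B), 6)) =?= X2,  tup(q(d), d, 2) =?= B.
Bind Z := branch(6, 6, 6); no other remaining equation mentions Z.
Bind X2 := tup(0, tup(6, B, 6), branch(nil, q(B), 6)); no other remaining equation mentions X2. Substituting into the earlier binding gives M := s(tup(0, tup(6, B, 6), branch(nil, q(B), 6))).
Bind B := tup(q(d), d, 2). Substituting into the earlier bindings gives X1 := q(tup(q(d), d, 2)), M := s(tup(0, tup(6, tup(q(d), d, 2), 6), branch(nil, q(tup(q(d), d, 2)), 6))), X2 := tup(0, tup(6, tup(q(d), d, 2), 6), branch(nil, q(tup(q(d), d, 2)), 6)).
MGU = { A := 6, Y2 := d, X1 := q(tup(q(d), d, 2)), W := d, M := s(tup(0, tup(6, tup(q(d), d, 2), 6), branch(nil, q(tup(q(d), d, 2)), 6))), Z := branch(6, 6, 6), X2 := tup(0, tup(6, tup(q(d), d, 2), 6), branch(nil, q(tup(q(d), d, 2)), 6)), B := tup(q(d), d, 2) }, so M := s(tup(0, tup(6, tup(q(d), d, 2), 6), branch(nil, q(tup(q(d), d, 2)), 6))).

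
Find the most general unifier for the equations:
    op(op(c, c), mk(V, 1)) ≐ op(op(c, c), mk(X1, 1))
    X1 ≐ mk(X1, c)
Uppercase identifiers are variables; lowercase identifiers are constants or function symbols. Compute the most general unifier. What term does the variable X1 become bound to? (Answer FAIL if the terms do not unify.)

FAIL

Decompose op/2: op(c, c) ≐ op(c, c),  mk(V, 1) ≐ mk(X1, 1).
Delete trivial equation op(c, c) ≐ op(c, c).
Decompose mk/2: V ≐ X1,  1 ≐ 1.
Bind V := X1; no other remaining equation mentions V.
Delete trivial equation 1 ≐ 1.
Occurs check fails: X1 occurs in mk(X1, c); the equation X1 ≐ mk(X1, c) has no finite solution.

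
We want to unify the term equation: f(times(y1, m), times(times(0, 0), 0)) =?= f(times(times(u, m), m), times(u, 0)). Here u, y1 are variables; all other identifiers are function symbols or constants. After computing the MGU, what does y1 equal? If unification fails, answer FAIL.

Decompose f/2: times(y1, m) =?= times(times(u, m), m),  times(times(0, 0), 0) =?= times(u, 0).
Decompose times/2: y1 =?= times(u, m),  m =?= m.
Bind y1 := times(u, m); no other remaining equation mentions y1.
Delete trivial equation m =?= m.
Decompose times/2: times(0, 0) =?= u,  0 =?= 0.
Bind u := times(0, 0); no other remaining equation mentions u. Substituting into the earlier binding gives y1 := times(times(0, 0), m).
Delete trivial equation 0 =?= 0.
MGU = { y1 -> times(times(0, 0), m), u -> times(0, 0) }, so y1 -> times(times(0, 0), m).

times(times(0, 0), m)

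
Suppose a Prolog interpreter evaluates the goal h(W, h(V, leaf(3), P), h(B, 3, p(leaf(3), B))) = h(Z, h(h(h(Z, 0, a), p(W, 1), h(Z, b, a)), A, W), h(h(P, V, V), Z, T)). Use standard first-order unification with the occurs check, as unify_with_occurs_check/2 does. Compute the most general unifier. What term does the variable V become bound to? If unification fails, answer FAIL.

h(h(3, 0, a), p(3, 1), h(3, b, a))

Decompose h/3: W = Z,  h(V, leaf(3), P) = h(h(h(Z, 0, a), p(W, 1), h(Z, b, a)), A, W),  h(B, 3, p(leaf(3), B)) = h(h(P, V, V), Z, T).
Bind W := Z; substituting into the one remaining equation that mentions W gives: h(V, leaf(3), P) = h(h(h(Z, 0, a), p(Z, 1), h(Z, b, a)), A, Z).
Decompose h/3: V = h(h(Z, 0, a), p(Z, 1), h(Z, b, a)),  leaf(3) = A,  P = Z.
Bind V := h(h(Z, 0, a), p(Z, 1), h(Z, b, a)); substituting into the one remaining equation that mentions V gives: h(B, 3, p(leaf(3), B)) = h(h(P, h(h(Z, 0, a), p(Z, 1), h(Z, b, a)), h(h(Z, 0, a), p(Z, 1), h(Z, b, a))), Z, T).
Bind A := leaf(3); no other remaining equation mentions A.
Bind P := Z; substituting into the remaining equation gives: h(B, 3, p(leaf(3), B)) = h(h(Z, h(h(Z, 0, a), p(Z, 1), h(Z, b, a)), h(h(Z, 0, a), p(Z, 1), h(Z, b, a))), Z, T).
Decompose h/3: B = h(Z, h(h(Z, 0, a), p(Z, 1), h(Z, b, a)), h(h(Z, 0, a), p(Z, 1), h(Z, b, a))),  3 = Z,  p(leaf(3), B) = T.
Bind B := h(Z, h(h(Z, 0, a), p(Z, 1), h(Z, b, a)), h(h(Z, 0, a), p(Z, 1), h(Z, b, a))); substituting into the one remaining equation that mentions B gives: p(leaf(3), h(Z, h(h(Z, 0, a), p(Z, 1), h(Z, b, a)), h(h(Z, 0, a), p(Z, 1), h(Z, b, a)))) = T.
Bind Z := 3; substituting into the remaining equation gives: p(leaf(3), h(3, h(h(3, 0, a), p(3, 1), h(3, b, a)), h(h(3, 0, a), p(3, 1), h(3, b, a)))) = T. Substituting into the earlier bindings gives W := 3, V := h(h(3, 0, a), p(3, 1), h(3, b, a)), P := 3, B := h(3, h(h(3, 0, a), p(3, 1), h(3, b, a)), h(h(3, 0, a), p(3, 1), h(3, b, a))).
Bind T := p(leaf(3), h(3, h(h(3, 0, a), p(3, 1), h(3, b, a)), h(h(3, 0, a), p(3, 1), h(3, b, a)))).
MGU = { W ↦ 3, V ↦ h(h(3, 0, a), p(3, 1), h(3, b, a)), A ↦ leaf(3), P ↦ 3, B ↦ h(3, h(h(3, 0, a), p(3, 1), h(3, b, a)), h(h(3, 0, a), p(3, 1), h(3, b, a))), Z ↦ 3, T ↦ p(leaf(3), h(3, h(h(3, 0, a), p(3, 1), h(3, b, a)), h(h(3, 0, a), p(3, 1), h(3, b, a)))) }, so V ↦ h(h(3, 0, a), p(3, 1), h(3, b, a)).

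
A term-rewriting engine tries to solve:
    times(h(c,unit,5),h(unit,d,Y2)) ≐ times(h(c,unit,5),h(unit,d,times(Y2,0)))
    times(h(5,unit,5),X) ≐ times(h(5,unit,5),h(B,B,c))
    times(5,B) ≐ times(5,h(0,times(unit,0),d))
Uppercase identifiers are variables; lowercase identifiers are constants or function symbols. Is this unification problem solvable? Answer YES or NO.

NO

Decompose times/2: h(c,unit,5) ≐ h(c,unit,5),  h(unit,d,Y2) ≐ h(unit,d,times(Y2,0)).
Delete trivial equation h(c,unit,5) ≐ h(c,unit,5).
Decompose h/3: unit ≐ unit,  d ≐ d,  Y2 ≐ times(Y2,0).
Delete trivial equation unit ≐ unit.
Delete trivial equation d ≐ d.
Occurs check fails: Y2 occurs in times(Y2,0); the equation Y2 ≐ times(Y2,0) has no finite solution.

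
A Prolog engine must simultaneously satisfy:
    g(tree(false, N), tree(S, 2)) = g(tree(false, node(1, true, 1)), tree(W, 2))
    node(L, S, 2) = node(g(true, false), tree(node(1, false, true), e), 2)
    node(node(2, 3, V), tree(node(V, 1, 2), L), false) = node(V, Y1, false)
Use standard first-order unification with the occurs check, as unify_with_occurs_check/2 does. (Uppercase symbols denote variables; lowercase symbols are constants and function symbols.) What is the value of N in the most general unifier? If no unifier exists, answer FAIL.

FAIL

Decompose g/2: tree(false, N) = tree(false, node(1, true, 1)),  tree(S, 2) = tree(W, 2).
Decompose tree/2: false = false,  N = node(1, true, 1).
Delete trivial equation false = false.
Bind N := node(1, true, 1); no other remaining equation mentions N.
Decompose tree/2: S = W,  2 = 2.
Bind S := W; substituting into the one remaining equation that mentions S gives: node(L, W, 2) = node(g(true, false), tree(node(1, false, true), e), 2).
Delete trivial equation 2 = 2.
Decompose node/3: L = g(true, false),  W = tree(node(1, false, true), e),  2 = 2.
Bind L := g(true, false); substituting into the one remaining equation that mentions L gives: node(node(2, 3, V), tree(node(V, 1, 2), g(true, false)), false) = node(V, Y1, false).
Bind W := tree(node(1, false, true), e); no other remaining equation mentions W. Substituting into the earlier binding gives S := tree(node(1, false, true), e).
Delete trivial equation 2 = 2.
Decompose node/3: node(2, 3, V) = V,  tree(node(V, 1, 2), g(true, false)) = Y1,  false = false.
Occurs check fails: V occurs in node(2, 3, V); the equation V = node(2, 3, V) has no finite solution.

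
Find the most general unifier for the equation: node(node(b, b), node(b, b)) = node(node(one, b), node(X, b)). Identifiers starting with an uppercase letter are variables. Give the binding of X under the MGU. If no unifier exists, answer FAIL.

Decompose node/2: node(b, b) = node(one, b),  node(b, b) = node(X, b).
Decompose node/2: b = one,  b = b.
Clash: constants b and one differ; no unifier exists.

FAIL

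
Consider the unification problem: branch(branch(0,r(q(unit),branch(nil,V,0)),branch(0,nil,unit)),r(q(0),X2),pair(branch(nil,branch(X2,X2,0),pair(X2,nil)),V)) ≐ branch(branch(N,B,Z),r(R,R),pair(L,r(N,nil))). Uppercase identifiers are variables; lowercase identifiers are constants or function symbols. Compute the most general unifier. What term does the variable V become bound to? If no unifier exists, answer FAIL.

Decompose branch/3: branch(0,r(q(unit),branch(nil,V,0)),branch(0,nil,unit)) ≐ branch(N,B,Z),  r(q(0),X2) ≐ r(R,R),  pair(branch(nil,branch(X2,X2,0),pair(X2,nil)),V) ≐ pair(L,r(N,nil)).
Decompose branch/3: 0 ≐ N,  r(q(unit),branch(nil,V,0)) ≐ B,  branch(0,nil,unit) ≐ Z.
Bind N := 0; substituting into the one remaining equation that mentions N gives: pair(branch(nil,branch(X2,X2,0),pair(X2,nil)),V) ≐ pair(L,r(0,nil)).
Bind B := r(q(unit),branch(nil,V,0)); no other remaining equation mentions B.
Bind Z := branch(0,nil,unit); no other remaining equation mentions Z.
Decompose r/2: q(0) ≐ R,  X2 ≐ R.
Bind R := q(0); substituting into the one remaining equation that mentions R gives: X2 ≐ q(0).
Bind X2 := q(0); substituting into the remaining equation gives: pair(branch(nil,branch(q(0),q(0),0),pair(q(0),nil)),V) ≐ pair(L,r(0,nil)).
Decompose pair/2: branch(nil,branch(q(0),q(0),0),pair(q(0),nil)) ≐ L,  V ≐ r(0,nil).
Bind L := branch(nil,branch(q(0),q(0),0),pair(q(0),nil)); no other remaining equation mentions L.
Bind V := r(0,nil). Substituting into the earlier binding gives B := r(q(unit),branch(nil,r(0,nil),0)).
MGU = { N -> 0, B -> r(q(unit),branch(nil,r(0,nil),0)), Z -> branch(0,nil,unit), R -> q(0), X2 -> q(0), L -> branch(nil,branch(q(0),q(0),0),pair(q(0),nil)), V -> r(0,nil) }, so V -> r(0,nil).

r(0,nil)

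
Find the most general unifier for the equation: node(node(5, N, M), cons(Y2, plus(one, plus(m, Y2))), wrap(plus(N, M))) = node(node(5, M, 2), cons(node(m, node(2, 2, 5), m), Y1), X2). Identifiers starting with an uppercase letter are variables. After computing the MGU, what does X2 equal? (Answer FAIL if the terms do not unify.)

wrap(plus(2, 2))

Decompose node/3: node(5, N, M) = node(5, M, 2),  cons(Y2, plus(one, plus(m, Y2))) = cons(node(m, node(2, 2, 5), m), Y1),  wrap(plus(N, M)) = X2.
Decompose node/3: 5 = 5,  N = M,  M = 2.
Delete trivial equation 5 = 5.
Bind N := M; substituting into the one remaining equation that mentions N gives: wrap(plus(M, M)) = X2.
Bind M := 2; substituting into the one remaining equation that mentions M gives: wrap(plus(2, 2)) = X2. Substituting into the earlier binding gives N := 2.
Decompose cons/2: Y2 = node(m, node(2, 2, 5), m),  plus(one, plus(m, Y2)) = Y1.
Bind Y2 := node(m, node(2, 2, 5), m); substituting into the one remaining equation that mentions Y2 gives: plus(one, plus(m, node(m, node(2, 2, 5), m))) = Y1.
Bind Y1 := plus(one, plus(m, node(m, node(2, 2, 5), m))); no other remaining equation mentions Y1.
Bind X2 := wrap(plus(2, 2)).
MGU = { N -> 2, M -> 2, Y2 -> node(m, node(2, 2, 5), m), Y1 -> plus(one, plus(m, node(m, node(2, 2, 5), m))), X2 -> wrap(plus(2, 2)) }, so X2 -> wrap(plus(2, 2)).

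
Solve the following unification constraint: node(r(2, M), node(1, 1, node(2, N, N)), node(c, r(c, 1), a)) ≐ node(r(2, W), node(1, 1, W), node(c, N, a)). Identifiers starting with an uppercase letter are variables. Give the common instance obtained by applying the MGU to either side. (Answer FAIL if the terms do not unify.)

node(r(2, node(2, r(c, 1), r(c, 1))), node(1, 1, node(2, r(c, 1), r(c, 1))), node(c, r(c, 1), a))

Decompose node/3: r(2, M) ≐ r(2, W),  node(1, 1, node(2, N, N)) ≐ node(1, 1, W),  node(c, r(c, 1), a) ≐ node(c, N, a).
Decompose r/2: 2 ≐ 2,  M ≐ W.
Delete trivial equation 2 ≐ 2.
Bind M := W; no other remaining equation mentions M.
Decompose node/3: 1 ≐ 1,  1 ≐ 1,  node(2, N, N) ≐ W.
Delete trivial equation 1 ≐ 1.
Delete trivial equation 1 ≐ 1.
Bind W := node(2, N, N); no other remaining equation mentions W. Substituting into the earlier binding gives M := node(2, N, N).
Decompose node/3: c ≐ c,  r(c, 1) ≐ N,  a ≐ a.
Delete trivial equation c ≐ c.
Bind N := r(c, 1); no other remaining equation mentions N. Substituting into the earlier bindings gives M := node(2, r(c, 1), r(c, 1)), W := node(2, r(c, 1), r(c, 1)).
Delete trivial equation a ≐ a.
Applying the MGU to either side gives node(r(2, node(2, r(c, 1), r(c, 1))), node(1, 1, node(2, r(c, 1), r(c, 1))), node(c, r(c, 1), a)).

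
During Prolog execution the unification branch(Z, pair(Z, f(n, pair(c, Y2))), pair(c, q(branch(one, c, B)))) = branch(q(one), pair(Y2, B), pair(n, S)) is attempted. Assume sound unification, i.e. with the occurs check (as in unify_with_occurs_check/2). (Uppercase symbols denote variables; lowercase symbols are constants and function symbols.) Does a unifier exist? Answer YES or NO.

Decompose branch/3: Z = q(one),  pair(Z, f(n, pair(c, Y2))) = pair(Y2, B),  pair(c, q(branch(one, c, B))) = pair(n, S).
Bind Z := q(one); substituting into the one remaining equation that mentions Z gives: pair(q(one), f(n, pair(c, Y2))) = pair(Y2, B).
Decompose pair/2: q(one) = Y2,  f(n, pair(c, Y2)) = B.
Bind Y2 := q(one); substituting into the one remaining equation that mentions Y2 gives: f(n, pair(c, q(one))) = B.
Bind B := f(n, pair(c, q(one))); substituting into the remaining equation gives: pair(c, q(branch(one, c, f(n, pair(c, q(one)))))) = pair(n, S).
Decompose pair/2: c = n,  q(branch(one, c, f(n, pair(c, q(one))))) = S.
Clash: constants c and n differ; no unifier exists.

NO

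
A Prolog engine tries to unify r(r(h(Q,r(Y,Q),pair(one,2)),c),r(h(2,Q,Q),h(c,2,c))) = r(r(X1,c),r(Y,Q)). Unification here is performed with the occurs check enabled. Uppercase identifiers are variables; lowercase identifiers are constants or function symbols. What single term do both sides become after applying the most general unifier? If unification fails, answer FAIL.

Decompose r/2: r(h(Q,r(Y,Q),pair(one,2)),c) = r(X1,c),  r(h(2,Q,Q),h(c,2,c)) = r(Y,Q).
Decompose r/2: h(Q,r(Y,Q),pair(one,2)) = X1,  c = c.
Bind X1 := h(Q,r(Y,Q),pair(one,2)); no other remaining equation mentions X1.
Delete trivial equation c = c.
Decompose r/2: h(2,Q,Q) = Y,  h(c,2,c) = Q.
Bind Y := h(2,Q,Q); no other remaining equation mentions Y. Substituting into the earlier binding gives X1 := h(Q,r(h(2,Q,Q),Q),pair(one,2)).
Bind Q := h(c,2,c). Substituting into the earlier bindings gives X1 := h(h(c,2,c),r(h(2,h(c,2,c),h(c,2,c)),h(c,2,c)),pair(one,2)), Y := h(2,h(c,2,c),h(c,2,c)).
Applying the MGU to either side gives r(r(h(h(c,2,c),r(h(2,h(c,2,c),h(c,2,c)),h(c,2,c)),pair(one,2)),c),r(h(2,h(c,2,c),h(c,2,c)),h(c,2,c))).

r(r(h(h(c,2,c),r(h(2,h(c,2,c),h(c,2,c)),h(c,2,c)),pair(one,2)),c),r(h(2,h(c,2,c),h(c,2,c)),h(c,2,c)))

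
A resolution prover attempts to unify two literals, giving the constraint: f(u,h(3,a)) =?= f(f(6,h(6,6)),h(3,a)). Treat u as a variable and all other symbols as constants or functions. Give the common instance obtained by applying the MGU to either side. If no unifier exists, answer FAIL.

Decompose f/2: u =?= f(6,h(6,6)),  h(3,a) =?= h(3,a).
Bind u := f(6,h(6,6)); no other remaining equation mentions u.
Delete trivial equation h(3,a) =?= h(3,a).
Applying the MGU to either side gives f(f(6,h(6,6)),h(3,a)).

f(f(6,h(6,6)),h(3,a))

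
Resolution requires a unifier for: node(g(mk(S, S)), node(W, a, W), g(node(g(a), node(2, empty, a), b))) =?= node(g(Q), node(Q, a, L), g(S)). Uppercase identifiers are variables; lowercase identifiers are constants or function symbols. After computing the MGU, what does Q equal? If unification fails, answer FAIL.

mk(node(g(a), node(2, empty, a), b), node(g(a), node(2, empty, a), b))

Decompose node/3: g(mk(S, S)) =?= g(Q),  node(W, a, W) =?= node(Q, a, L),  g(node(g(a), node(2, empty, a), b)) =?= g(S).
Decompose g/1: mk(S, S) =?= Q.
Bind Q := mk(S, S); substituting into the one remaining equation that mentions Q gives: node(W, a, W) =?= node(mk(S, S), a, L).
Decompose node/3: W =?= mk(S, S),  a =?= a,  W =?= L.
Bind W := mk(S, S); substituting into the one remaining equation that mentions W gives: mk(S, S) =?= L.
Delete trivial equation a =?= a.
Bind L := mk(S, S); no other remaining equation mentions L.
Decompose g/1: node(g(a), node(2, empty, a), b) =?= S.
Bind S := node(g(a), node(2, empty, a), b). Substituting into the earlier bindings gives Q := mk(node(g(a), node(2, empty, a), b), node(g(a), node(2, empty, a), b)), W := mk(node(g(a), node(2, empty, a), b), node(g(a), node(2, empty, a), b)), L := mk(node(g(a), node(2, empty, a), b), node(g(a), node(2, empty, a), b)).
MGU = { Q ↦ mk(node(g(a), node(2, empty, a), b), node(g(a), node(2, empty, a), b)), W ↦ mk(node(g(a), node(2, empty, a), b), node(g(a), node(2, empty, a), b)), L ↦ mk(node(g(a), node(2, empty, a), b), node(g(a), node(2, empty, a), b)), S ↦ node(g(a), node(2, empty, a), b) }, so Q ↦ mk(node(g(a), node(2, empty, a), b), node(g(a), node(2, empty, a), b)).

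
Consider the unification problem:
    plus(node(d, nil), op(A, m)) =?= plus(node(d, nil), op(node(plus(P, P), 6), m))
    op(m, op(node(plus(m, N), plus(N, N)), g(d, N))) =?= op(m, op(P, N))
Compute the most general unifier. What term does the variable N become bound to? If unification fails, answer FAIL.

Decompose plus/2: node(d, nil) =?= node(d, nil),  op(A, m) =?= op(node(plus(P, P), 6), m).
Delete trivial equation node(d, nil) =?= node(d, nil).
Decompose op/2: A =?= node(plus(P, P), 6),  m =?= m.
Bind A := node(plus(P, P), 6); no other remaining equation mentions A.
Delete trivial equation m =?= m.
Decompose op/2: m =?= m,  op(node(plus(m, N), plus(N, N)), g(d, N)) =?= op(P, N).
Delete trivial equation m =?= m.
Decompose op/2: node(plus(m, N), plus(N, N)) =?= P,  g(d, N) =?= N.
Bind P := node(plus(m, N), plus(N, N)); no other remaining equation mentions P. Substituting into the earlier binding gives A := node(plus(node(plus(m, N), plus(N, N)), node(plus(m, N), plus(N, N))), 6).
Occurs check fails: N occurs in g(d, N); the equation N =?= g(d, N) has no finite solution.

FAIL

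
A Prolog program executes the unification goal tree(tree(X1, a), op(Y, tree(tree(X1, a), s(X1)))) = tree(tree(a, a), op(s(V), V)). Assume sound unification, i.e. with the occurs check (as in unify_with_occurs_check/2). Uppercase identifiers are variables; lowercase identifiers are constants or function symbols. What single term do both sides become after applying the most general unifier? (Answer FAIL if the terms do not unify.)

Decompose tree/2: tree(X1, a) = tree(a, a),  op(Y, tree(tree(X1, a), s(X1))) = op(s(V), V).
Decompose tree/2: X1 = a,  a = a.
Bind X1 := a; substituting into the one remaining equation that mentions X1 gives: op(Y, tree(tree(a, a), s(a))) = op(s(V), V).
Delete trivial equation a = a.
Decompose op/2: Y = s(V),  tree(tree(a, a), s(a)) = V.
Bind Y := s(V); no other remaining equation mentions Y.
Bind V := tree(tree(a, a), s(a)). Substituting into the earlier binding gives Y := s(tree(tree(a, a), s(a))).
Applying the MGU to either side gives tree(tree(a, a), op(s(tree(tree(a, a), s(a))), tree(tree(a, a), s(a)))).

tree(tree(a, a), op(s(tree(tree(a, a), s(a))), tree(tree(a, a), s(a))))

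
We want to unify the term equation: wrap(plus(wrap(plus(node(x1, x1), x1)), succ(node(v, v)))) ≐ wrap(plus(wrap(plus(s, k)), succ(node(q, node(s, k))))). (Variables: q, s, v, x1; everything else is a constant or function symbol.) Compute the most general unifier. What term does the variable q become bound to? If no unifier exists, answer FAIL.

Decompose wrap/1: plus(wrap(plus(node(x1, x1), x1)), succ(node(v, v))) ≐ plus(wrap(plus(s, k)), succ(node(q, node(s, k)))).
Decompose plus/2: wrap(plus(node(x1, x1), x1)) ≐ wrap(plus(s, k)),  succ(node(v, v)) ≐ succ(node(q, node(s, k))).
Decompose wrap/1: plus(node(x1, x1), x1) ≐ plus(s, k).
Decompose plus/2: node(x1, x1) ≐ s,  x1 ≐ k.
Bind s := node(x1, x1); substituting into the one remaining equation that mentions s gives: succ(node(v, v)) ≐ succ(node(q, node(node(x1, x1), k))).
Bind x1 := k; substituting into the remaining equation gives: succ(node(v, v)) ≐ succ(node(q, node(node(k, k), k))). Substituting into the earlier binding gives s := node(k, k).
Decompose succ/1: node(v, v) ≐ node(q, node(node(k, k), k)).
Decompose node/2: v ≐ q,  v ≐ node(node(k, k), k).
Bind v := q; substituting into the remaining equation gives: q ≐ node(node(k, k), k).
Bind q := node(node(k, k), k). Substituting into the earlier binding gives v := node(node(k, k), k).
MGU = { s ↦ node(k, k), x1 ↦ k, v ↦ node(node(k, k), k), q ↦ node(node(k, k), k) }, so q ↦ node(node(k, k), k).

node(node(k, k), k)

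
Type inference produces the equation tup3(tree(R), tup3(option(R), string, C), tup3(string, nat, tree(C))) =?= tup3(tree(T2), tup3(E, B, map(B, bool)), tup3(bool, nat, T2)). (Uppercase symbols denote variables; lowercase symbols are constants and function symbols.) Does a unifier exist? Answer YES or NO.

NO

Decompose tup3/3: tree(R) =?= tree(T2),  tup3(option(R), string, C) =?= tup3(E, B, map(B, bool)),  tup3(string, nat, tree(C)) =?= tup3(bool, nat, T2).
Decompose tree/1: R =?= T2.
Bind R := T2; substituting into the one remaining equation that mentions R gives: tup3(option(T2), string, C) =?= tup3(E, B, map(B, bool)).
Decompose tup3/3: option(T2) =?= E,  string =?= B,  C =?= map(B, bool).
Bind E := option(T2); no other remaining equation mentions E.
Bind B := string; substituting into the one remaining equation that mentions B gives: C =?= map(string, bool).
Bind C := map(string, bool); substituting into the remaining equation gives: tup3(string, nat, tree(map(string, bool))) =?= tup3(bool, nat, T2).
Decompose tup3/3: string =?= bool,  nat =?= nat,  tree(map(string, bool)) =?= T2.
Clash: constants string and bool differ; no unifier exists.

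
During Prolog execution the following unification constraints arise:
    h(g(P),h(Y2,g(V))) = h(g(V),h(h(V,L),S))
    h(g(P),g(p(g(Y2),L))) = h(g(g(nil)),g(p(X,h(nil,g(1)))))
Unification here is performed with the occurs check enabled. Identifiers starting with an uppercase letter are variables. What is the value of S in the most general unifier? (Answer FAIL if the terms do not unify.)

Decompose h/2: g(P) = g(V),  h(Y2,g(V)) = h(h(V,L),S).
Decompose g/1: P = V.
Bind P := V; substituting into the one remaining equation that mentions P gives: h(g(V),g(p(g(Y2),L))) = h(g(g(nil)),g(p(X,h(nil,g(1))))).
Decompose h/2: Y2 = h(V,L),  g(V) = S.
Bind Y2 := h(V,L); substituting into the one remaining equation that mentions Y2 gives: h(g(V),g(p(g(h(V,L)),L))) = h(g(g(nil)),g(p(X,h(nil,g(1))))).
Bind S := g(V); no other remaining equation mentions S.
Decompose h/2: g(V) = g(g(nil)),  g(p(g(h(V,L)),L)) = g(p(X,h(nil,g(1)))).
Decompose g/1: V = g(nil).
Bind V := g(nil); substituting into the remaining equation gives: g(p(g(h(g(nil),L)),L)) = g(p(X,h(nil,g(1)))). Substituting into the earlier bindings gives P := g(nil), Y2 := h(g(nil),L), S := g(g(nil)).
Decompose g/1: p(g(h(g(nil),L)),L) = p(X,h(nil,g(1))).
Decompose p/2: g(h(g(nil),L)) = X,  L = h(nil,g(1)).
Bind X := g(h(g(nil),L)); no other remaining equation mentions X.
Bind L := h(nil,g(1)). Substituting into the earlier bindings gives Y2 := h(g(nil),h(nil,g(1))), X := g(h(g(nil),h(nil,g(1)))).
MGU = { P = g(nil), Y2 = h(g(nil),h(nil,g(1))), S = g(g(nil)), V = g(nil), X = g(h(g(nil),h(nil,g(1)))), L = h(nil,g(1)) }, so S = g(g(nil)).

g(g(nil))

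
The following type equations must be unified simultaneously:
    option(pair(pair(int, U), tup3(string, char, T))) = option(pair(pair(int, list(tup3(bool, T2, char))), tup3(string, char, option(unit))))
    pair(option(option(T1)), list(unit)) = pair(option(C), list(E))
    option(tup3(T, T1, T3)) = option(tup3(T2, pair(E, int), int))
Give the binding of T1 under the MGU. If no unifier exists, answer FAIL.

pair(unit, int)

Decompose option/1: pair(pair(int, U), tup3(string, char, T)) = pair(pair(int, list(tup3(bool, T2, char))), tup3(string, char, option(unit))).
Decompose pair/2: pair(int, U) = pair(int, list(tup3(bool, T2, char))),  tup3(string, char, T) = tup3(string, char, option(unit)).
Decompose pair/2: int = int,  U = list(tup3(bool, T2, char)).
Delete trivial equation int = int.
Bind U := list(tup3(bool, T2, char)); no other remaining equation mentions U.
Decompose tup3/3: string = string,  char = char,  T = option(unit).
Delete trivial equation string = string.
Delete trivial equation char = char.
Bind T := option(unit); substituting into the one remaining equation that mentions T gives: option(tup3(option(unit), T1, T3)) = option(tup3(T2, pair(E, int), int)).
Decompose pair/2: option(option(T1)) = option(C),  list(unit) = list(E).
Decompose option/1: option(T1) = C.
Bind C := option(T1); no other remaining equation mentions C.
Decompose list/1: unit = E.
Bind E := unit; substituting into the remaining equation gives: option(tup3(option(unit), T1, T3)) = option(tup3(T2, pair(unit, int), int)).
Decompose option/1: tup3(option(unit), T1, T3) = tup3(T2, pair(unit, int), int).
Decompose tup3/3: option(unit) = T2,  T1 = pair(unit, int),  T3 = int.
Bind T2 := option(unit); no other remaining equation mentions T2. Substituting into the earlier binding gives U := list(tup3(bool, option(unit), char)).
Bind T1 := pair(unit, int); no other remaining equation mentions T1. Substituting into the earlier binding gives C := option(pair(unit, int)).
Bind T3 := int.
MGU = { U ↦ list(tup3(bool, option(unit), char)), T ↦ option(unit), C ↦ option(pair(unit, int)), E ↦ unit, T2 ↦ option(unit), T1 ↦ pair(unit, int), T3 ↦ int }, so T1 ↦ pair(unit, int).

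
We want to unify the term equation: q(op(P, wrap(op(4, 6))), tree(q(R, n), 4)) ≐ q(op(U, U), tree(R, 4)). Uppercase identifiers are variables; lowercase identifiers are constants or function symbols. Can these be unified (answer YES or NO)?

Decompose q/2: op(P, wrap(op(4, 6))) ≐ op(U, U),  tree(q(R, n), 4) ≐ tree(R, 4).
Decompose op/2: P ≐ U,  wrap(op(4, 6)) ≐ U.
Bind P := U; no other remaining equation mentions P.
Bind U := wrap(op(4, 6)); no other remaining equation mentions U. Substituting into the earlier binding gives P := wrap(op(4, 6)).
Decompose tree/2: q(R, n) ≐ R,  4 ≐ 4.
Occurs check fails: R occurs in q(R, n); the equation R ≐ q(R, n) has no finite solution.

NO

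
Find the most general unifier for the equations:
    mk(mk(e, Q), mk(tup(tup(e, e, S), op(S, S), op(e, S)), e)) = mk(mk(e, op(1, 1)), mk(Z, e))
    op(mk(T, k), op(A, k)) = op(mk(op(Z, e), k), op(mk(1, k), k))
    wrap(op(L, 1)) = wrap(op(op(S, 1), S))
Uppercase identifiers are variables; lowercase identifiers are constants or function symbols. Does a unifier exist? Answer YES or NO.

Decompose mk/2: mk(e, Q) = mk(e, op(1, 1)),  mk(tup(tup(e, e, S), op(S, S), op(e, S)), e) = mk(Z, e).
Decompose mk/2: e = e,  Q = op(1, 1).
Delete trivial equation e = e.
Bind Q := op(1, 1); no other remaining equation mentions Q.
Decompose mk/2: tup(tup(e, e, S), op(S, S), op(e, S)) = Z,  e = e.
Bind Z := tup(tup(e, e, S), op(S, S), op(e, S)); substituting into the one remaining equation that mentions Z gives: op(mk(T, k), op(A, k)) = op(mk(op(tup(tup(e, e, S), op(S, S), op(e, S)), e), k), op(mk(1, k), k)).
Delete trivial equation e = e.
Decompose op/2: mk(T, k) = mk(op(tup(tup(e, e, S), op(S, S), op(e, S)), e), k),  op(A, k) = op(mk(1, k), k).
Decompose mk/2: T = op(tup(tup(e, e, S), op(S, S), op(e, S)), e),  k = k.
Bind T := op(tup(tup(e, e, S), op(S, S), op(e, S)), e); no other remaining equation mentions T.
Delete trivial equation k = k.
Decompose op/2: A = mk(1, k),  k = k.
Bind A := mk(1, k); no other remaining equation mentions A.
Delete trivial equation k = k.
Decompose wrap/1: op(L, 1) = op(op(S, 1), S).
Decompose op/2: L = op(S, 1),  1 = S.
Bind L := op(S, 1); no other remaining equation mentions L.
Bind S := 1. Substituting into the earlier bindings gives Z := tup(tup(e, e, 1), op(1, 1), op(e, 1)), T := op(tup(tup(e, e, 1), op(1, 1), op(e, 1)), e), L := op(1, 1).
No equations remain and no clash or occurs-check failure arose, so a unifier exists.

YES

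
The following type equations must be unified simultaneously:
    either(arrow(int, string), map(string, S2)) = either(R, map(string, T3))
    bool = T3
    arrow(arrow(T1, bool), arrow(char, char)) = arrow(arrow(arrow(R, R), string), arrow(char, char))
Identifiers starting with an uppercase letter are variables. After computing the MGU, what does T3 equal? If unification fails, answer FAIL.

Decompose either/2: arrow(int, string) = R,  map(string, S2) = map(string, T3).
Bind R := arrow(int, string); substituting into the one remaining equation that mentions R gives: arrow(arrow(T1, bool), arrow(char, char)) = arrow(arrow(arrow(arrow(int, string), arrow(int, string)), string), arrow(char, char)).
Decompose map/2: string = string,  S2 = T3.
Delete trivial equation string = string.
Bind S2 := T3; no other remaining equation mentions S2.
Bind T3 := bool; no other remaining equation mentions T3. Substituting into the earlier binding gives S2 := bool.
Decompose arrow/2: arrow(T1, bool) = arrow(arrow(arrow(int, string), arrow(int, string)), string),  arrow(char, char) = arrow(char, char).
Decompose arrow/2: T1 = arrow(arrow(int, string), arrow(int, string)),  bool = string.
Bind T1 := arrow(arrow(int, string), arrow(int, string)); no other remaining equation mentions T1.
Clash: constants bool and string differ; no unifier exists.

FAIL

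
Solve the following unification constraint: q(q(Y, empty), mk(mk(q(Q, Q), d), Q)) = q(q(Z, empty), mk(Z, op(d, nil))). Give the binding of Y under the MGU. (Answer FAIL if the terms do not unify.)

mk(q(op(d, nil), op(d, nil)), d)

Decompose q/2: q(Y, empty) = q(Z, empty),  mk(mk(q(Q, Q), d), Q) = mk(Z, op(d, nil)).
Decompose q/2: Y = Z,  empty = empty.
Bind Y := Z; no other remaining equation mentions Y.
Delete trivial equation empty = empty.
Decompose mk/2: mk(q(Q, Q), d) = Z,  Q = op(d, nil).
Bind Z := mk(q(Q, Q), d); no other remaining equation mentions Z. Substituting into the earlier binding gives Y := mk(q(Q, Q), d).
Bind Q := op(d, nil). Substituting into the earlier bindings gives Y := mk(q(op(d, nil), op(d, nil)), d), Z := mk(q(op(d, nil), op(d, nil)), d).
MGU = { Y -> mk(q(op(d, nil), op(d, nil)), d), Z -> mk(q(op(d, nil), op(d, nil)), d), Q -> op(d, nil) }, so Y -> mk(q(op(d, nil), op(d, nil)), d).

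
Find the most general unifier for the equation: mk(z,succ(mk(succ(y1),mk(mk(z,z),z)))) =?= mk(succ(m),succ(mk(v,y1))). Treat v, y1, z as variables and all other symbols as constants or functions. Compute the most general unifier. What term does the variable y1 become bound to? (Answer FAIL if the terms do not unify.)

Decompose mk/2: z =?= succ(m),  succ(mk(succ(y1),mk(mk(z,z),z))) =?= succ(mk(v,y1)).
Bind z := succ(m); substituting into the remaining equation gives: succ(mk(succ(y1),mk(mk(succ(m),succ(m)),succ(m)))) =?= succ(mk(v,y1)).
Decompose succ/1: mk(succ(y1),mk(mk(succ(m),succ(m)),succ(m))) =?= mk(v,y1).
Decompose mk/2: succ(y1) =?= v,  mk(mk(succ(m),succ(m)),succ(m)) =?= y1.
Bind v := succ(y1); no other remaining equation mentions v.
Bind y1 := mk(mk(succ(m),succ(m)),succ(m)). Substituting into the earlier binding gives v := succ(mk(mk(succ(m),succ(m)),succ(m))).
MGU = { z ↦ succ(m), v ↦ succ(mk(mk(succ(m),succ(m)),succ(m))), y1 ↦ mk(mk(succ(m),succ(m)),succ(m)) }, so y1 ↦ mk(mk(succ(m),succ(m)),succ(m)).

mk(mk(succ(m),succ(m)),succ(m))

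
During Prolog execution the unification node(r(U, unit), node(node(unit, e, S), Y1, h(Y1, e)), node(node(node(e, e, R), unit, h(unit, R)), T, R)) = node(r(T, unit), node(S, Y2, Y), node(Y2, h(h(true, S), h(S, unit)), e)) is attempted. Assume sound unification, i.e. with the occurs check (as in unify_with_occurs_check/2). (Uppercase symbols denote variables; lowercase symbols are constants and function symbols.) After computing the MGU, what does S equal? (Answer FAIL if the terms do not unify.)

Decompose node/3: r(U, unit) = r(T, unit),  node(node(unit, e, S), Y1, h(Y1, e)) = node(S, Y2, Y),  node(node(node(e, e, R), unit, h(unit, R)), T, R) = node(Y2, h(h(true, S), h(S, unit)), e).
Decompose r/2: U = T,  unit = unit.
Bind U := T; no other remaining equation mentions U.
Delete trivial equation unit = unit.
Decompose node/3: node(unit, e, S) = S,  Y1 = Y2,  h(Y1, e) = Y.
Occurs check fails: S occurs in node(unit, e, S); the equation S = node(unit, e, S) has no finite solution.

FAIL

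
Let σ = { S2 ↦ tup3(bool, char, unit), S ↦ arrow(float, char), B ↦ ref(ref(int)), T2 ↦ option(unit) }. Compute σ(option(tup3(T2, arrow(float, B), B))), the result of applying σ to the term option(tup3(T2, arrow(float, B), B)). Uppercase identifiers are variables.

Replace each occurrence of B with ref(ref(int)).
Replace each occurrence of T2 with option(unit).
Result: option(tup3(option(unit), arrow(float, ref(ref(int))), ref(ref(int)))).

option(tup3(option(unit), arrow(float, ref(ref(int))), ref(ref(int))))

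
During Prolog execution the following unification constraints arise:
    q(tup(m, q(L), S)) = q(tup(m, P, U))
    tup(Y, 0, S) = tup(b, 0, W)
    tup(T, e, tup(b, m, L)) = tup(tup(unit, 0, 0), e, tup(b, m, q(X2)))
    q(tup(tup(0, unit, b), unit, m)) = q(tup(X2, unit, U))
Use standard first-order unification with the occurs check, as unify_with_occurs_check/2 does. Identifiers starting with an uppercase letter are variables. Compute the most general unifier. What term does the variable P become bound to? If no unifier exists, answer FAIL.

Decompose q/1: tup(m, q(L), S) = tup(m, P, U).
Decompose tup/3: m = m,  q(L) = P,  S = U.
Delete trivial equation m = m.
Bind P := q(L); no other remaining equation mentions P.
Bind S := U; substituting into the one remaining equation that mentions S gives: tup(Y, 0, U) = tup(b, 0, W).
Decompose tup/3: Y = b,  0 = 0,  U = W.
Bind Y := b; no other remaining equation mentions Y.
Delete trivial equation 0 = 0.
Bind U := W; substituting into the one remaining equation that mentions U gives: q(tup(tup(0, unit, b), unit, m)) = q(tup(X2, unit, W)). Substituting into the earlier binding gives S := W.
Decompose tup/3: T = tup(unit, 0, 0),  e = e,  tup(b, m, L) = tup(b, m, q(X2)).
Bind T := tup(unit, 0, 0); no other remaining equation mentions T.
Delete trivial equation e = e.
Decompose tup/3: b = b,  m = m,  L = q(X2).
Delete trivial equation b = b.
Delete trivial equation m = m.
Bind L := q(X2); no other remaining equation mentions L. Substituting into the earlier binding gives P := q(q(X2)).
Decompose q/1: tup(tup(0, unit, b), unit, m) = tup(X2, unit, W).
Decompose tup/3: tup(0, unit, b) = X2,  unit = unit,  m = W.
Bind X2 := tup(0, unit, b); no other remaining equation mentions X2. Substituting into the earlier bindings gives P := q(q(tup(0, unit, b))), L := q(tup(0, unit, b)).
Delete trivial equation unit = unit.
Bind W := m. Substituting into the earlier bindings gives S := m, U := m.
MGU = { P ↦ q(q(tup(0, unit, b))), S ↦ m, Y ↦ b, U ↦ m, T ↦ tup(unit, 0, 0), L ↦ q(tup(0, unit, b)), X2 ↦ tup(0, unit, b), W ↦ m }, so P ↦ q(q(tup(0, unit, b))).

q(q(tup(0, unit, b)))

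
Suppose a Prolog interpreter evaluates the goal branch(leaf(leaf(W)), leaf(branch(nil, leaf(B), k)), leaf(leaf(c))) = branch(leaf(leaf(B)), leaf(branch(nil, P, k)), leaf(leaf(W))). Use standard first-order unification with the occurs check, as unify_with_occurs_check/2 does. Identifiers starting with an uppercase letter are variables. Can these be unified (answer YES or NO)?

YES

Decompose branch/3: leaf(leaf(W)) = leaf(leaf(B)),  leaf(branch(nil, leaf(B), k)) = leaf(branch(nil, P, k)),  leaf(leaf(c)) = leaf(leaf(W)).
Decompose leaf/1: leaf(W) = leaf(B).
Decompose leaf/1: W = B.
Bind W := B; substituting into the one remaining equation that mentions W gives: leaf(leaf(c)) = leaf(leaf(B)).
Decompose leaf/1: branch(nil, leaf(B), k) = branch(nil, P, k).
Decompose branch/3: nil = nil,  leaf(B) = P,  k = k.
Delete trivial equation nil = nil.
Bind P := leaf(B); no other remaining equation mentions P.
Delete trivial equation k = k.
Decompose leaf/1: leaf(c) = leaf(B).
Decompose leaf/1: c = B.
Bind B := c. Substituting into the earlier bindings gives W := c, P := leaf(c).
No equations remain and no clash or occurs-check failure arose, so a unifier exists.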